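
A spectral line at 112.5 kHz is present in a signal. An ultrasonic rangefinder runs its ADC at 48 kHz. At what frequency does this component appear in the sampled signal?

16.5 kHz

112.5 kHz mod fs = 16.5 kHz.
16.5 kHz ≤ fs/2 = 24 kHz, appears at 16.5 kHz.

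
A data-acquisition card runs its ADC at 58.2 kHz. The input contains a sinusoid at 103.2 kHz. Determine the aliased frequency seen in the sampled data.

103.2 kHz mod fs = 45 kHz.
45 kHz > fs/2 = 29.1 kHz, folds to fs − 45 kHz = 13.2 kHz.

13.2 kHz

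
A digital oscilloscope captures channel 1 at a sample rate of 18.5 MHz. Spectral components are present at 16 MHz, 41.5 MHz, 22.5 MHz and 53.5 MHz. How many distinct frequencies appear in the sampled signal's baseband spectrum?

4

fs/2 = 9.25 MHz.
16 MHz > fs/2 = 9.25 MHz, folds to fs − 16 MHz = 2.5 MHz.
41.5 MHz mod fs = 4.5 MHz.
4.5 MHz ≤ fs/2 = 9.25 MHz, appears at 4.5 MHz.
22.5 MHz mod fs = 4 MHz.
4 MHz ≤ fs/2 = 9.25 MHz, appears at 4 MHz.
53.5 MHz mod fs = 16.5 MHz.
16.5 MHz > fs/2 = 9.25 MHz, folds to fs − 16.5 MHz = 2 MHz.
Distinct values: {2 MHz, 2.5 MHz, 4 MHz, 4.5 MHz} → 4.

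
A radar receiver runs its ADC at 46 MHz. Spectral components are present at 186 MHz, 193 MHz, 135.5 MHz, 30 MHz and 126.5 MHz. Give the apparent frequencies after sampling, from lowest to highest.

fs/2 = 23 MHz.
186 MHz mod fs = 2 MHz.
2 MHz ≤ fs/2 = 23 MHz, appears at 2 MHz.
193 MHz mod fs = 9 MHz.
9 MHz ≤ fs/2 = 23 MHz, appears at 9 MHz.
135.5 MHz mod fs = 43.5 MHz.
43.5 MHz > fs/2 = 23 MHz, folds to fs − 43.5 MHz = 2.5 MHz.
30 MHz > fs/2 = 23 MHz, folds to fs − 30 MHz = 16 MHz.
126.5 MHz mod fs = 34.5 MHz.
34.5 MHz > fs/2 = 23 MHz, folds to fs − 34.5 MHz = 11.5 MHz.
Distinct values: {2 MHz, 2.5 MHz, 9 MHz, 11.5 MHz, 16 MHz}.

2 MHz, 2.5 MHz, 9 MHz, 11.5 MHz, 16 MHz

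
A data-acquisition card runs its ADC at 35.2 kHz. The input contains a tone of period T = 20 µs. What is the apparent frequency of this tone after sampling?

14.8 kHz

T = 20 µs → f = 1/T = 50 kHz.
50 kHz mod fs = 14.8 kHz.
14.8 kHz ≤ fs/2 = 17.6 kHz, appears at 14.8 kHz.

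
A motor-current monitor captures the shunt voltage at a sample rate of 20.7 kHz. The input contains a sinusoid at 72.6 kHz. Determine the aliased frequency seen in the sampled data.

72.6 kHz mod fs = 10.5 kHz.
10.5 kHz > fs/2 = 10.35 kHz, folds to fs − 10.5 kHz = 10.2 kHz.

10.2 kHz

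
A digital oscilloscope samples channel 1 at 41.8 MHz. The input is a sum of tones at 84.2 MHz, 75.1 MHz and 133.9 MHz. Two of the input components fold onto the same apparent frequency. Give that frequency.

8.5 MHz

fs/2 = 20.9 MHz.
84.2 MHz mod fs = 0.6 MHz.
0.6 MHz ≤ fs/2 = 20.9 MHz, appears at 0.6 MHz.
75.1 MHz mod fs = 33.3 MHz.
33.3 MHz > fs/2 = 20.9 MHz, folds to fs − 33.3 MHz = 8.5 MHz.
133.9 MHz mod fs = 8.5 MHz.
8.5 MHz ≤ fs/2 = 20.9 MHz, appears at 8.5 MHz.
75.1 MHz and 133.9 MHz both map to 8.5 MHz.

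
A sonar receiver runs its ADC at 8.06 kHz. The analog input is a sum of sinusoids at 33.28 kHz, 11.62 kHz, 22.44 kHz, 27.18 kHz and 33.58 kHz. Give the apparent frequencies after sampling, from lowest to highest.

1.04 kHz, 1.34 kHz, 1.74 kHz, 3 kHz, 3.56 kHz

fs/2 = 4.03 kHz.
33.28 kHz mod fs = 1.04 kHz.
1.04 kHz ≤ fs/2 = 4.03 kHz, appears at 1.04 kHz.
11.62 kHz mod fs = 3.56 kHz.
3.56 kHz ≤ fs/2 = 4.03 kHz, appears at 3.56 kHz.
22.44 kHz mod fs = 6.32 kHz.
6.32 kHz > fs/2 = 4.03 kHz, folds to fs − 6.32 kHz = 1.74 kHz.
27.18 kHz mod fs = 3 kHz.
3 kHz ≤ fs/2 = 4.03 kHz, appears at 3 kHz.
33.58 kHz mod fs = 1.34 kHz.
1.34 kHz ≤ fs/2 = 4.03 kHz, appears at 1.34 kHz.
Distinct values: {1.04 kHz, 1.34 kHz, 1.74 kHz, 3 kHz, 3.56 kHz}.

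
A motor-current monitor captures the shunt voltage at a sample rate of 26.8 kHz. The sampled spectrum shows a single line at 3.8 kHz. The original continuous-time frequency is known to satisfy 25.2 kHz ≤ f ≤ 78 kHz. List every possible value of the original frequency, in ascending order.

Frequencies that alias to 3.8 kHz are k·fs ± 3.8 kHz for integer k ≥ 0.
k=0: 3.8 kHz.
k=1: 23 kHz, 30.6 kHz.
k=2: 49.8 kHz, 57.4 kHz.
k=3: 76.6 kHz, 84.2 kHz.
k=4: 103.4 kHz, 111 kHz.
Within [25.2 kHz, 78 kHz]: 30.6 kHz, 49.8 kHz, 57.4 kHz, 76.6 kHz.

30.6 kHz, 49.8 kHz, 57.4 kHz, 76.6 kHz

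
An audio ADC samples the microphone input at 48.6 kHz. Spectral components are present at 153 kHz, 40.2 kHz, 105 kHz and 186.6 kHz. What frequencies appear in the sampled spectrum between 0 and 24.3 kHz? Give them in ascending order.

7.2 kHz, 7.8 kHz, 8.4 kHz

fs/2 = 24.3 kHz.
153 kHz mod fs = 7.2 kHz.
7.2 kHz ≤ fs/2 = 24.3 kHz, appears at 7.2 kHz.
40.2 kHz > fs/2 = 24.3 kHz, folds to fs − 40.2 kHz = 8.4 kHz.
105 kHz mod fs = 7.8 kHz.
7.8 kHz ≤ fs/2 = 24.3 kHz, appears at 7.8 kHz.
186.6 kHz mod fs = 40.8 kHz.
40.8 kHz > fs/2 = 24.3 kHz, folds to fs − 40.8 kHz = 7.8 kHz.
Distinct values: {7.2 kHz, 7.8 kHz, 8.4 kHz}.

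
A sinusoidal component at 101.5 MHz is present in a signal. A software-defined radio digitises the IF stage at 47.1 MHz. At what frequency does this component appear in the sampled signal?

101.5 MHz mod fs = 7.3 MHz.
7.3 MHz ≤ fs/2 = 23.55 MHz, appears at 7.3 MHz.

7.3 MHz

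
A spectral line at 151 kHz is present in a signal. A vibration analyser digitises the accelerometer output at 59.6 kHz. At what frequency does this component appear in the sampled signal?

151 kHz mod fs = 31.8 kHz.
31.8 kHz > fs/2 = 29.8 kHz, folds to fs − 31.8 kHz = 27.8 kHz.

27.8 kHz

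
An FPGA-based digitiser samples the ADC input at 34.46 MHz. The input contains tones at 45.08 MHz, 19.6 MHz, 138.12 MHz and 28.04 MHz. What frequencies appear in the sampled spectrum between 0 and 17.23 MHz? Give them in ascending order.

0.28 MHz, 6.42 MHz, 10.62 MHz, 14.86 MHz

fs/2 = 17.23 MHz.
45.08 MHz mod fs = 10.62 MHz.
10.62 MHz ≤ fs/2 = 17.23 MHz, appears at 10.62 MHz.
19.6 MHz > fs/2 = 17.23 MHz, folds to fs − 19.6 MHz = 14.86 MHz.
138.12 MHz mod fs = 0.28 MHz.
0.28 MHz ≤ fs/2 = 17.23 MHz, appears at 0.28 MHz.
28.04 MHz > fs/2 = 17.23 MHz, folds to fs − 28.04 MHz = 6.42 MHz.
Distinct values: {0.28 MHz, 6.42 MHz, 10.62 MHz, 14.86 MHz}.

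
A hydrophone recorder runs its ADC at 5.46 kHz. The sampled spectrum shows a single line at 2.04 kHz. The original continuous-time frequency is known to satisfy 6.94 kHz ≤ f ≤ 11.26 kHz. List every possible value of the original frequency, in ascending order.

7.5 kHz, 8.88 kHz

Frequencies that alias to 2.04 kHz are k·fs ± 2.04 kHz for integer k ≥ 0.
k=0: 2.04 kHz.
k=1: 3.42 kHz, 7.5 kHz.
k=2: 8.88 kHz, 12.96 kHz.
k=3: 14.34 kHz, 18.42 kHz.
Within [6.94 kHz, 11.26 kHz]: 7.5 kHz, 8.88 kHz.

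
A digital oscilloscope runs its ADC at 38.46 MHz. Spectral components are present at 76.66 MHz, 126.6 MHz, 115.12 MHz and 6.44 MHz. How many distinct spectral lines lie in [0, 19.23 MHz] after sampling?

fs/2 = 19.23 MHz.
76.66 MHz mod fs = 38.2 MHz.
38.2 MHz > fs/2 = 19.23 MHz, folds to fs − 38.2 MHz = 0.26 MHz.
126.6 MHz mod fs = 11.22 MHz.
11.22 MHz ≤ fs/2 = 19.23 MHz, appears at 11.22 MHz.
115.12 MHz mod fs = 38.2 MHz.
38.2 MHz > fs/2 = 19.23 MHz, folds to fs − 38.2 MHz = 0.26 MHz.
6.44 MHz ≤ fs/2 = 19.23 MHz, passes unchanged.
Distinct values: {0.26 MHz, 6.44 MHz, 11.22 MHz} → 3.

3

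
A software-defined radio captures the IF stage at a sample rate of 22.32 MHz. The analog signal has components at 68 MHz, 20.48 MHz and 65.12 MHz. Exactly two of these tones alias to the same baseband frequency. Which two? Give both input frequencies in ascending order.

fs/2 = 11.16 MHz.
68 MHz mod fs = 1.04 MHz.
1.04 MHz ≤ fs/2 = 11.16 MHz, appears at 1.04 MHz.
20.48 MHz > fs/2 = 11.16 MHz, folds to fs − 20.48 MHz = 1.84 MHz.
65.12 MHz mod fs = 20.48 MHz.
20.48 MHz > fs/2 = 11.16 MHz, folds to fs − 20.48 MHz = 1.84 MHz.
20.48 MHz and 65.12 MHz both map to 1.84 MHz.

20.48 MHz, 65.12 MHz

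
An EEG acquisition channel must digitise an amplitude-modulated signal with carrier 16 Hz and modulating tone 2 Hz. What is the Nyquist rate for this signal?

36 Hz

AM sidebands sit at fc ± fm = 14 Hz and 18 Hz.
Highest-frequency component: 18 Hz.
Nyquist rate = 2 × 18 Hz = 36 Hz.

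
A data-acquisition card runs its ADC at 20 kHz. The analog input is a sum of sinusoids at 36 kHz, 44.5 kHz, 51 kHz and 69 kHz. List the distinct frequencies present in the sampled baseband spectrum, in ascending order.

4 kHz, 4.5 kHz, 9 kHz

fs/2 = 10 kHz.
36 kHz mod fs = 16 kHz.
16 kHz > fs/2 = 10 kHz, folds to fs − 16 kHz = 4 kHz.
44.5 kHz mod fs = 4.5 kHz.
4.5 kHz ≤ fs/2 = 10 kHz, appears at 4.5 kHz.
51 kHz mod fs = 11 kHz.
11 kHz > fs/2 = 10 kHz, folds to fs − 11 kHz = 9 kHz.
69 kHz mod fs = 9 kHz.
9 kHz ≤ fs/2 = 10 kHz, appears at 9 kHz.
Distinct values: {4 kHz, 4.5 kHz, 9 kHz}.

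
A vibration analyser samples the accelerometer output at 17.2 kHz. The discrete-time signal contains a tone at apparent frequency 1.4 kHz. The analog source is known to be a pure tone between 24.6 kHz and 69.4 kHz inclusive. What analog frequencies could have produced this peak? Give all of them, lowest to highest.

33 kHz, 35.8 kHz, 50.2 kHz, 53 kHz, 67.4 kHz

Frequencies that alias to 1.4 kHz are k·fs ± 1.4 kHz for integer k ≥ 0.
k=0: 1.4 kHz.
k=1: 15.8 kHz, 18.6 kHz.
k=2: 33 kHz, 35.8 kHz.
k=3: 50.2 kHz, 53 kHz.
k=4: 67.4 kHz, 70.2 kHz.
k=5: 84.6 kHz, 87.4 kHz.
Within [24.6 kHz, 69.4 kHz]: 33 kHz, 35.8 kHz, 50.2 kHz, 53 kHz, 67.4 kHz.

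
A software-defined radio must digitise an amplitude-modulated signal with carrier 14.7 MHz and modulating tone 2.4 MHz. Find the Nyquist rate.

AM sidebands sit at fc ± fm = 12.3 MHz and 17.1 MHz.
Highest-frequency component: 17.1 MHz.
Nyquist rate = 2 × 17.1 MHz = 34.2 MHz.

34.2 MHz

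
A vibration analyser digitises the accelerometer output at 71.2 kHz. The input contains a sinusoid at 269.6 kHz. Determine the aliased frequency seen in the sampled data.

15.2 kHz

269.6 kHz mod fs = 56 kHz.
56 kHz > fs/2 = 35.6 kHz, folds to fs − 56 kHz = 15.2 kHz.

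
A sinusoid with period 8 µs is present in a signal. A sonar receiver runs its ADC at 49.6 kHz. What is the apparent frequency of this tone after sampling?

T = 8 µs → f = 1/T = 125 kHz.
125 kHz mod fs = 25.8 kHz.
25.8 kHz > fs/2 = 24.8 kHz, folds to fs − 25.8 kHz = 23.8 kHz.

23.8 kHz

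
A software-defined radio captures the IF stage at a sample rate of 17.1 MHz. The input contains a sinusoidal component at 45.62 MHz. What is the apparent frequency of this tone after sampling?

5.68 MHz

45.62 MHz mod fs = 11.42 MHz.
11.42 MHz > fs/2 = 8.55 MHz, folds to fs − 11.42 MHz = 5.68 MHz.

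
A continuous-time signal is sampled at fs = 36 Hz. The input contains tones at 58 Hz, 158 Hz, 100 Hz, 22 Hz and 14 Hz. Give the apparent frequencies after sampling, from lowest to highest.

8 Hz, 14 Hz

fs/2 = 18 Hz.
58 Hz mod fs = 22 Hz.
22 Hz > fs/2 = 18 Hz, folds to fs − 22 Hz = 14 Hz.
158 Hz mod fs = 14 Hz.
14 Hz ≤ fs/2 = 18 Hz, appears at 14 Hz.
100 Hz mod fs = 28 Hz.
28 Hz > fs/2 = 18 Hz, folds to fs − 28 Hz = 8 Hz.
22 Hz > fs/2 = 18 Hz, folds to fs − 22 Hz = 14 Hz.
14 Hz ≤ fs/2 = 18 Hz, passes unchanged.
Distinct values: {8 Hz, 14 Hz}.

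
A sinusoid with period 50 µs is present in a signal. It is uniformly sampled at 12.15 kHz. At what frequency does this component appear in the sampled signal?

4.3 kHz

T = 50 µs → f = 1/T = 20 kHz.
20 kHz mod fs = 7.85 kHz.
7.85 kHz > fs/2 = 6.075 kHz, folds to fs − 7.85 kHz = 4.3 kHz.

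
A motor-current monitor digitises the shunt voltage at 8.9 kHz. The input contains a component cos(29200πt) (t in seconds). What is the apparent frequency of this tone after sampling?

3.2 kHz

ω = 29200π rad/s → f = ω/(2π) = 14600 Hz = 14.6 kHz.
14.6 kHz mod fs = 5.7 kHz.
5.7 kHz > fs/2 = 4.45 kHz, folds to fs − 5.7 kHz = 3.2 kHz.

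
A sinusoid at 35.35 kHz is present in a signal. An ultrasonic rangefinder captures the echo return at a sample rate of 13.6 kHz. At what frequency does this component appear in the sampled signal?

35.35 kHz mod fs = 8.15 kHz.
8.15 kHz > fs/2 = 6.8 kHz, folds to fs − 8.15 kHz = 5.45 kHz.

5.45 kHz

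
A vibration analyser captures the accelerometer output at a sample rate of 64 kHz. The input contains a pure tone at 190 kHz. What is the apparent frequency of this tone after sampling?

190 kHz mod fs = 62 kHz.
62 kHz > fs/2 = 32 kHz, folds to fs − 62 kHz = 2 kHz.

2 kHz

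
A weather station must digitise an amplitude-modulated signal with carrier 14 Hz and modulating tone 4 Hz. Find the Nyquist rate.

36 Hz

AM sidebands sit at fc ± fm = 10 Hz and 18 Hz.
Highest-frequency component: 18 Hz.
Nyquist rate = 2 × 18 Hz = 36 Hz.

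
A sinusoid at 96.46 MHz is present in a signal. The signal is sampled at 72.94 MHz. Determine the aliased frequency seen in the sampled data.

96.46 MHz mod fs = 23.52 MHz.
23.52 MHz ≤ fs/2 = 36.47 MHz, appears at 23.52 MHz.

23.52 MHz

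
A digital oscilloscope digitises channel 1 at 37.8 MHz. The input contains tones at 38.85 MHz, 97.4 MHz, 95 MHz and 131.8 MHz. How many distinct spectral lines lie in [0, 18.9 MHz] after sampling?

3

fs/2 = 18.9 MHz.
38.85 MHz mod fs = 1.05 MHz.
1.05 MHz ≤ fs/2 = 18.9 MHz, appears at 1.05 MHz.
97.4 MHz mod fs = 21.8 MHz.
21.8 MHz > fs/2 = 18.9 MHz, folds to fs − 21.8 MHz = 16 MHz.
95 MHz mod fs = 19.4 MHz.
19.4 MHz > fs/2 = 18.9 MHz, folds to fs − 19.4 MHz = 18.4 MHz.
131.8 MHz mod fs = 18.4 MHz.
18.4 MHz ≤ fs/2 = 18.9 MHz, appears at 18.4 MHz.
Distinct values: {1.05 MHz, 16 MHz, 18.4 MHz} → 3.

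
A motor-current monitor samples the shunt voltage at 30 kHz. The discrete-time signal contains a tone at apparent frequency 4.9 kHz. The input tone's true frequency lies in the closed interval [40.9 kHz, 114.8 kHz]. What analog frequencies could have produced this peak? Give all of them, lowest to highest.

Frequencies that alias to 4.9 kHz are k·fs ± 4.9 kHz for integer k ≥ 0.
k=0: 4.9 kHz.
k=1: 25.1 kHz, 34.9 kHz.
k=2: 55.1 kHz, 64.9 kHz.
k=3: 85.1 kHz, 94.9 kHz.
k=4: 115.1 kHz, 124.9 kHz.
Within [40.9 kHz, 114.8 kHz]: 55.1 kHz, 64.9 kHz, 85.1 kHz, 94.9 kHz.

55.1 kHz, 64.9 kHz, 85.1 kHz, 94.9 kHz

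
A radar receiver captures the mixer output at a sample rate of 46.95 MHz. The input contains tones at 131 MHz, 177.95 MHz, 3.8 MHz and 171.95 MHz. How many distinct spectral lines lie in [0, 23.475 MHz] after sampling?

fs/2 = 23.475 MHz.
131 MHz mod fs = 37.1 MHz.
37.1 MHz > fs/2 = 23.475 MHz, folds to fs − 37.1 MHz = 9.85 MHz.
177.95 MHz mod fs = 37.1 MHz.
37.1 MHz > fs/2 = 23.475 MHz, folds to fs − 37.1 MHz = 9.85 MHz.
3.8 MHz ≤ fs/2 = 23.475 MHz, passes unchanged.
171.95 MHz mod fs = 31.1 MHz.
31.1 MHz > fs/2 = 23.475 MHz, folds to fs − 31.1 MHz = 15.85 MHz.
Distinct values: {3.8 MHz, 9.85 MHz, 15.85 MHz} → 3.

3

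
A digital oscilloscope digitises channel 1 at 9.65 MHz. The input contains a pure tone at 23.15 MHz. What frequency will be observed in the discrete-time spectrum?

3.85 MHz

23.15 MHz mod fs = 3.85 MHz.
3.85 MHz ≤ fs/2 = 4.825 MHz, appears at 3.85 MHz.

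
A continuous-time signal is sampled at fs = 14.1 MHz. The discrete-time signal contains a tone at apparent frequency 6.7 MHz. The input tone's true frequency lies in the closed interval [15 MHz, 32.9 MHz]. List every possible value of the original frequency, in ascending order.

20.8 MHz, 21.5 MHz

Frequencies that alias to 6.7 MHz are k·fs ± 6.7 MHz for integer k ≥ 0.
k=0: 6.7 MHz.
k=1: 7.4 MHz, 20.8 MHz.
k=2: 21.5 MHz, 34.9 MHz.
k=3: 35.6 MHz, 49 MHz.
Within [15 MHz, 32.9 MHz]: 20.8 MHz, 21.5 MHz.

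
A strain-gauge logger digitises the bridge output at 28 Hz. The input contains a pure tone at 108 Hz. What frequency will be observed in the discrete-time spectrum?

4 Hz

108 Hz mod fs = 24 Hz.
24 Hz > fs/2 = 14 Hz, folds to fs − 24 Hz = 4 Hz.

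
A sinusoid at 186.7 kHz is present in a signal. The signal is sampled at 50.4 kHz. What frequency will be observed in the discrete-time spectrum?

186.7 kHz mod fs = 35.5 kHz.
35.5 kHz > fs/2 = 25.2 kHz, folds to fs − 35.5 kHz = 14.9 kHz.

14.9 kHz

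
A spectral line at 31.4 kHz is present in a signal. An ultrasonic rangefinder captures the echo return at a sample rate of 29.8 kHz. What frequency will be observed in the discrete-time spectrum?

31.4 kHz mod fs = 1.6 kHz.
1.6 kHz ≤ fs/2 = 14.9 kHz, appears at 1.6 kHz.

1.6 kHz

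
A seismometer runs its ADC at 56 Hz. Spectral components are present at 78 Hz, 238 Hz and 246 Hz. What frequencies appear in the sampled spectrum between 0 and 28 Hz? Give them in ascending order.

fs/2 = 28 Hz.
78 Hz mod fs = 22 Hz.
22 Hz ≤ fs/2 = 28 Hz, appears at 22 Hz.
238 Hz mod fs = 14 Hz.
14 Hz ≤ fs/2 = 28 Hz, appears at 14 Hz.
246 Hz mod fs = 22 Hz.
22 Hz ≤ fs/2 = 28 Hz, appears at 22 Hz.
Distinct values: {14 Hz, 22 Hz}.

14 Hz, 22 Hz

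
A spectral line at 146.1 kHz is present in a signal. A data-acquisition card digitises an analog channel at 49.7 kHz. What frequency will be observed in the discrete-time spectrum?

146.1 kHz mod fs = 46.7 kHz.
46.7 kHz > fs/2 = 24.85 kHz, folds to fs − 46.7 kHz = 3 kHz.

3 kHz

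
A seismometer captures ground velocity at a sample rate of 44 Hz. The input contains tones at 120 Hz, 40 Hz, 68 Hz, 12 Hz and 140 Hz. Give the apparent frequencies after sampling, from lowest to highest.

4 Hz, 8 Hz, 12 Hz, 20 Hz

fs/2 = 22 Hz.
120 Hz mod fs = 32 Hz.
32 Hz > fs/2 = 22 Hz, folds to fs − 32 Hz = 12 Hz.
40 Hz > fs/2 = 22 Hz, folds to fs − 40 Hz = 4 Hz.
68 Hz mod fs = 24 Hz.
24 Hz > fs/2 = 22 Hz, folds to fs − 24 Hz = 20 Hz.
12 Hz ≤ fs/2 = 22 Hz, passes unchanged.
140 Hz mod fs = 8 Hz.
8 Hz ≤ fs/2 = 22 Hz, appears at 8 Hz.
Distinct values: {4 Hz, 8 Hz, 12 Hz, 20 Hz}.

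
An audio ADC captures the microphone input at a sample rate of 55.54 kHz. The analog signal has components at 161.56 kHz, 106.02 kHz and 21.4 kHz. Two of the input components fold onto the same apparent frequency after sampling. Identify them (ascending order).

fs/2 = 27.77 kHz.
161.56 kHz mod fs = 50.48 kHz.
50.48 kHz > fs/2 = 27.77 kHz, folds to fs − 50.48 kHz = 5.06 kHz.
106.02 kHz mod fs = 50.48 kHz.
50.48 kHz > fs/2 = 27.77 kHz, folds to fs − 50.48 kHz = 5.06 kHz.
21.4 kHz ≤ fs/2 = 27.77 kHz, passes unchanged.
106.02 kHz and 161.56 kHz both map to 5.06 kHz.

106.02 kHz, 161.56 kHz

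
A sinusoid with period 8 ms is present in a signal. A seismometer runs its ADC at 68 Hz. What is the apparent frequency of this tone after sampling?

11 Hz

T = 8 ms → f = 1/T = 125 Hz.
125 Hz mod fs = 57 Hz.
57 Hz > fs/2 = 34 Hz, folds to fs − 57 Hz = 11 Hz.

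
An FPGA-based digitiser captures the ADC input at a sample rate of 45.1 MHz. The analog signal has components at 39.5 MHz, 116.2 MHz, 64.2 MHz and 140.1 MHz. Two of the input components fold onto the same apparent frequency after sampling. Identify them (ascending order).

fs/2 = 22.55 MHz.
39.5 MHz > fs/2 = 22.55 MHz, folds to fs − 39.5 MHz = 5.6 MHz.
116.2 MHz mod fs = 26 MHz.
26 MHz > fs/2 = 22.55 MHz, folds to fs − 26 MHz = 19.1 MHz.
64.2 MHz mod fs = 19.1 MHz.
19.1 MHz ≤ fs/2 = 22.55 MHz, appears at 19.1 MHz.
140.1 MHz mod fs = 4.8 MHz.
4.8 MHz ≤ fs/2 = 22.55 MHz, appears at 4.8 MHz.
64.2 MHz and 116.2 MHz both map to 19.1 MHz.

64.2 MHz, 116.2 MHz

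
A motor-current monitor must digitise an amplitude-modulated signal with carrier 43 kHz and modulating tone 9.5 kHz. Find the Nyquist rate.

AM sidebands sit at fc ± fm = 33.5 kHz and 52.5 kHz.
Highest-frequency component: 52.5 kHz.
Nyquist rate = 2 × 52.5 kHz = 105 kHz.

105 kHz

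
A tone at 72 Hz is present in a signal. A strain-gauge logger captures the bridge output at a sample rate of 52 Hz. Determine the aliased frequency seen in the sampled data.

72 Hz mod fs = 20 Hz.
20 Hz ≤ fs/2 = 26 Hz, appears at 20 Hz.

20 Hz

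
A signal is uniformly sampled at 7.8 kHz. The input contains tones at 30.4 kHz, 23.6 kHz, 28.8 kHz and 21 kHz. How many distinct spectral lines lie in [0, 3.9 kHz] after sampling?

3

fs/2 = 3.9 kHz.
30.4 kHz mod fs = 7 kHz.
7 kHz > fs/2 = 3.9 kHz, folds to fs − 7 kHz = 0.8 kHz.
23.6 kHz mod fs = 0.2 kHz.
0.2 kHz ≤ fs/2 = 3.9 kHz, appears at 0.2 kHz.
28.8 kHz mod fs = 5.4 kHz.
5.4 kHz > fs/2 = 3.9 kHz, folds to fs − 5.4 kHz = 2.4 kHz.
21 kHz mod fs = 5.4 kHz.
5.4 kHz > fs/2 = 3.9 kHz, folds to fs − 5.4 kHz = 2.4 kHz.
Distinct values: {0.2 kHz, 0.8 kHz, 2.4 kHz} → 3.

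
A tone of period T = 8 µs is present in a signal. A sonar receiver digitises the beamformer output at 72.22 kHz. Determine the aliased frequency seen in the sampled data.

19.44 kHz

T = 8 µs → f = 1/T = 125 kHz.
125 kHz mod fs = 52.78 kHz.
52.78 kHz > fs/2 = 36.11 kHz, folds to fs − 52.78 kHz = 19.44 kHz.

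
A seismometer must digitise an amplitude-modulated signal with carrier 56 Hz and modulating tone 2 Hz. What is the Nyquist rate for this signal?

AM sidebands sit at fc ± fm = 54 Hz and 58 Hz.
Highest-frequency component: 58 Hz.
Nyquist rate = 2 × 58 Hz = 116 Hz.

116 Hz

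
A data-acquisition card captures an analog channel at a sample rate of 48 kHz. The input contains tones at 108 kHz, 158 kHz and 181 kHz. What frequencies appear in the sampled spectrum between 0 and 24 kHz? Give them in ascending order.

11 kHz, 12 kHz, 14 kHz

fs/2 = 24 kHz.
108 kHz mod fs = 12 kHz.
12 kHz ≤ fs/2 = 24 kHz, appears at 12 kHz.
158 kHz mod fs = 14 kHz.
14 kHz ≤ fs/2 = 24 kHz, appears at 14 kHz.
181 kHz mod fs = 37 kHz.
37 kHz > fs/2 = 24 kHz, folds to fs − 37 kHz = 11 kHz.
Distinct values: {11 kHz, 12 kHz, 14 kHz}.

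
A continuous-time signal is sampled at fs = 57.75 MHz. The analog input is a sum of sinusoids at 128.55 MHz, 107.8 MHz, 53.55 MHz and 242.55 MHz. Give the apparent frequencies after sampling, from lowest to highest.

fs/2 = 28.875 MHz.
128.55 MHz mod fs = 13.05 MHz.
13.05 MHz ≤ fs/2 = 28.875 MHz, appears at 13.05 MHz.
107.8 MHz mod fs = 50.05 MHz.
50.05 MHz > fs/2 = 28.875 MHz, folds to fs − 50.05 MHz = 7.7 MHz.
53.55 MHz > fs/2 = 28.875 MHz, folds to fs − 53.55 MHz = 4.2 MHz.
242.55 MHz mod fs = 11.55 MHz.
11.55 MHz ≤ fs/2 = 28.875 MHz, appears at 11.55 MHz.
Distinct values: {4.2 MHz, 7.7 MHz, 11.55 MHz, 13.05 MHz}.

4.2 MHz, 7.7 MHz, 11.55 MHz, 13.05 MHz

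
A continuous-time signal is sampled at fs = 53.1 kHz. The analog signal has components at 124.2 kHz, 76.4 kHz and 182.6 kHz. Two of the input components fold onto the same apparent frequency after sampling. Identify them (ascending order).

fs/2 = 26.55 kHz.
124.2 kHz mod fs = 18 kHz.
18 kHz ≤ fs/2 = 26.55 kHz, appears at 18 kHz.
76.4 kHz mod fs = 23.3 kHz.
23.3 kHz ≤ fs/2 = 26.55 kHz, appears at 23.3 kHz.
182.6 kHz mod fs = 23.3 kHz.
23.3 kHz ≤ fs/2 = 26.55 kHz, appears at 23.3 kHz.
76.4 kHz and 182.6 kHz both map to 23.3 kHz.

76.4 kHz, 182.6 kHz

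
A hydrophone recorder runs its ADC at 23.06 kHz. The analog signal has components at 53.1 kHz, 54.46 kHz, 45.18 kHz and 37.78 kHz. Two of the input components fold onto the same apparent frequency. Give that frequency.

8.34 kHz

fs/2 = 11.53 kHz.
53.1 kHz mod fs = 6.98 kHz.
6.98 kHz ≤ fs/2 = 11.53 kHz, appears at 6.98 kHz.
54.46 kHz mod fs = 8.34 kHz.
8.34 kHz ≤ fs/2 = 11.53 kHz, appears at 8.34 kHz.
45.18 kHz mod fs = 22.12 kHz.
22.12 kHz > fs/2 = 11.53 kHz, folds to fs − 22.12 kHz = 0.94 kHz.
37.78 kHz mod fs = 14.72 kHz.
14.72 kHz > fs/2 = 11.53 kHz, folds to fs − 14.72 kHz = 8.34 kHz.
37.78 kHz and 54.46 kHz both map to 8.34 kHz.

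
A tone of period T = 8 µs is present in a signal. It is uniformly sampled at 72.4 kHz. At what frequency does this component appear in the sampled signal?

T = 8 µs → f = 1/T = 125 kHz.
125 kHz mod fs = 52.6 kHz.
52.6 kHz > fs/2 = 36.2 kHz, folds to fs − 52.6 kHz = 19.8 kHz.

19.8 kHz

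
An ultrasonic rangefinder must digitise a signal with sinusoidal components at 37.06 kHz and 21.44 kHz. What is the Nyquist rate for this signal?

Highest-frequency component: 37.06 kHz.
Nyquist rate = 2 × 37.06 kHz = 74.12 kHz.

74.12 kHz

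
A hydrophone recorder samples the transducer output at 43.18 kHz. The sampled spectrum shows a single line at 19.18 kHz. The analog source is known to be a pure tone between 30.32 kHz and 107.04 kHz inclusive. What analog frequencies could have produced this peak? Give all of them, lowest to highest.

Frequencies that alias to 19.18 kHz are k·fs ± 19.18 kHz for integer k ≥ 0.
k=0: 19.18 kHz.
k=1: 24 kHz, 62.36 kHz.
k=2: 67.18 kHz, 105.54 kHz.
k=3: 110.36 kHz, 148.72 kHz.
Within [30.32 kHz, 107.04 kHz]: 62.36 kHz, 67.18 kHz, 105.54 kHz.

62.36 kHz, 67.18 kHz, 105.54 kHz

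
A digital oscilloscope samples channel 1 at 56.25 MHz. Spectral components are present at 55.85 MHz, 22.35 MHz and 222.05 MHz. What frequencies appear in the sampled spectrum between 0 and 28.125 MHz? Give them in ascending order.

0.4 MHz, 2.95 MHz, 22.35 MHz

fs/2 = 28.125 MHz.
55.85 MHz > fs/2 = 28.125 MHz, folds to fs − 55.85 MHz = 0.4 MHz.
22.35 MHz ≤ fs/2 = 28.125 MHz, passes unchanged.
222.05 MHz mod fs = 53.3 MHz.
53.3 MHz > fs/2 = 28.125 MHz, folds to fs − 53.3 MHz = 2.95 MHz.
Distinct values: {0.4 MHz, 2.95 MHz, 22.35 MHz}.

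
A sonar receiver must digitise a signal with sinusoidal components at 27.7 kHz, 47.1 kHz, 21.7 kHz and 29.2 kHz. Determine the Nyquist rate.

94.2 kHz

Highest-frequency component: 47.1 kHz.
Nyquist rate = 2 × 47.1 kHz = 94.2 kHz.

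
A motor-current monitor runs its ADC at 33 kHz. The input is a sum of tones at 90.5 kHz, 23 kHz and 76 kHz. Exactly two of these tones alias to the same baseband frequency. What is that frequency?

fs/2 = 16.5 kHz.
90.5 kHz mod fs = 24.5 kHz.
24.5 kHz > fs/2 = 16.5 kHz, folds to fs − 24.5 kHz = 8.5 kHz.
23 kHz > fs/2 = 16.5 kHz, folds to fs − 23 kHz = 10 kHz.
76 kHz mod fs = 10 kHz.
10 kHz ≤ fs/2 = 16.5 kHz, appears at 10 kHz.
23 kHz and 76 kHz both map to 10 kHz.

10 kHz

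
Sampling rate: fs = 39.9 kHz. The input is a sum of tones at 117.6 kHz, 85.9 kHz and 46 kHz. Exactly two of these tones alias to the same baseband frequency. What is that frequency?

fs/2 = 19.95 kHz.
117.6 kHz mod fs = 37.8 kHz.
37.8 kHz > fs/2 = 19.95 kHz, folds to fs − 37.8 kHz = 2.1 kHz.
85.9 kHz mod fs = 6.1 kHz.
6.1 kHz ≤ fs/2 = 19.95 kHz, appears at 6.1 kHz.
46 kHz mod fs = 6.1 kHz.
6.1 kHz ≤ fs/2 = 19.95 kHz, appears at 6.1 kHz.
46 kHz and 85.9 kHz both map to 6.1 kHz.

6.1 kHz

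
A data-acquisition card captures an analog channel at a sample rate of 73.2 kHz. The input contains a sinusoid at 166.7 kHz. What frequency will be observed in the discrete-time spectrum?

166.7 kHz mod fs = 20.3 kHz.
20.3 kHz ≤ fs/2 = 36.6 kHz, appears at 20.3 kHz.

20.3 kHz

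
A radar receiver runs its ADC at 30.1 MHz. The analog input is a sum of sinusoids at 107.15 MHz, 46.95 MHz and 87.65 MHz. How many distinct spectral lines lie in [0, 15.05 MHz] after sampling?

2

fs/2 = 15.05 MHz.
107.15 MHz mod fs = 16.85 MHz.
16.85 MHz > fs/2 = 15.05 MHz, folds to fs − 16.85 MHz = 13.25 MHz.
46.95 MHz mod fs = 16.85 MHz.
16.85 MHz > fs/2 = 15.05 MHz, folds to fs − 16.85 MHz = 13.25 MHz.
87.65 MHz mod fs = 27.45 MHz.
27.45 MHz > fs/2 = 15.05 MHz, folds to fs − 27.45 MHz = 2.65 MHz.
Distinct values: {2.65 MHz, 13.25 MHz} → 2.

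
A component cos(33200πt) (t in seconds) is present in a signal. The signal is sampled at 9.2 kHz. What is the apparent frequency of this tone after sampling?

1.8 kHz

ω = 33200π rad/s → f = ω/(2π) = 16600 Hz = 16.6 kHz.
16.6 kHz mod fs = 7.4 kHz.
7.4 kHz > fs/2 = 4.6 kHz, folds to fs − 7.4 kHz = 1.8 kHz.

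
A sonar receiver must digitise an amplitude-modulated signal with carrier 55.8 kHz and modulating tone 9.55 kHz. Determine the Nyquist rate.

130.7 kHz

AM sidebands sit at fc ± fm = 46.25 kHz and 65.35 kHz.
Highest-frequency component: 65.35 kHz.
Nyquist rate = 2 × 65.35 kHz = 130.7 kHz.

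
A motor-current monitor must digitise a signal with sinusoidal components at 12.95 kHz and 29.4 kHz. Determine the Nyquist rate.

58.8 kHz

Highest-frequency component: 29.4 kHz.
Nyquist rate = 2 × 29.4 kHz = 58.8 kHz.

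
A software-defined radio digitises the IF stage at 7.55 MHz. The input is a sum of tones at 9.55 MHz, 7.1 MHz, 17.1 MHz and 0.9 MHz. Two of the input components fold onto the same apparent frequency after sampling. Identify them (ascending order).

fs/2 = 3.775 MHz.
9.55 MHz mod fs = 2 MHz.
2 MHz ≤ fs/2 = 3.775 MHz, appears at 2 MHz.
7.1 MHz > fs/2 = 3.775 MHz, folds to fs − 7.1 MHz = 0.45 MHz.
17.1 MHz mod fs = 2 MHz.
2 MHz ≤ fs/2 = 3.775 MHz, appears at 2 MHz.
0.9 MHz ≤ fs/2 = 3.775 MHz, passes unchanged.
9.55 MHz and 17.1 MHz both map to 2 MHz.

9.55 MHz, 17.1 MHz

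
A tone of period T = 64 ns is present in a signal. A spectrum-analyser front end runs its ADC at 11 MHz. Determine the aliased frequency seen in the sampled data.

4.625 MHz

T = 64 ns → f = 1/T = 15.625 MHz.
15.625 MHz mod fs = 4.625 MHz.
4.625 MHz ≤ fs/2 = 5.5 MHz, appears at 4.625 MHz.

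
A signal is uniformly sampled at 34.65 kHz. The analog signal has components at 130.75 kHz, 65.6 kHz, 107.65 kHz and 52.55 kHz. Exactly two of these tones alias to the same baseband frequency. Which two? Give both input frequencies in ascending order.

fs/2 = 17.325 kHz.
130.75 kHz mod fs = 26.8 kHz.
26.8 kHz > fs/2 = 17.325 kHz, folds to fs − 26.8 kHz = 7.85 kHz.
65.6 kHz mod fs = 30.95 kHz.
30.95 kHz > fs/2 = 17.325 kHz, folds to fs − 30.95 kHz = 3.7 kHz.
107.65 kHz mod fs = 3.7 kHz.
3.7 kHz ≤ fs/2 = 17.325 kHz, appears at 3.7 kHz.
52.55 kHz mod fs = 17.9 kHz.
17.9 kHz > fs/2 = 17.325 kHz, folds to fs − 17.9 kHz = 16.75 kHz.
65.6 kHz and 107.65 kHz both map to 3.7 kHz.

65.6 kHz, 107.65 kHz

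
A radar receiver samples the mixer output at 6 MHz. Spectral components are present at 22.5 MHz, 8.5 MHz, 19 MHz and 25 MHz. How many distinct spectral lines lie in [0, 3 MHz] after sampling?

3

fs/2 = 3 MHz.
22.5 MHz mod fs = 4.5 MHz.
4.5 MHz > fs/2 = 3 MHz, folds to fs − 4.5 MHz = 1.5 MHz.
8.5 MHz mod fs = 2.5 MHz.
2.5 MHz ≤ fs/2 = 3 MHz, appears at 2.5 MHz.
19 MHz mod fs = 1 MHz.
1 MHz ≤ fs/2 = 3 MHz, appears at 1 MHz.
25 MHz mod fs = 1 MHz.
1 MHz ≤ fs/2 = 3 MHz, appears at 1 MHz.
Distinct values: {1 MHz, 1.5 MHz, 2.5 MHz} → 3.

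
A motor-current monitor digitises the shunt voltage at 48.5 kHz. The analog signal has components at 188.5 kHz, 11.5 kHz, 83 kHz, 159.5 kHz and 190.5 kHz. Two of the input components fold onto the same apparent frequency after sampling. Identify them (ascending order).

83 kHz, 159.5 kHz

fs/2 = 24.25 kHz.
188.5 kHz mod fs = 43 kHz.
43 kHz > fs/2 = 24.25 kHz, folds to fs − 43 kHz = 5.5 kHz.
11.5 kHz ≤ fs/2 = 24.25 kHz, passes unchanged.
83 kHz mod fs = 34.5 kHz.
34.5 kHz > fs/2 = 24.25 kHz, folds to fs − 34.5 kHz = 14 kHz.
159.5 kHz mod fs = 14 kHz.
14 kHz ≤ fs/2 = 24.25 kHz, appears at 14 kHz.
190.5 kHz mod fs = 45 kHz.
45 kHz > fs/2 = 24.25 kHz, folds to fs − 45 kHz = 3.5 kHz.
83 kHz and 159.5 kHz both map to 14 kHz.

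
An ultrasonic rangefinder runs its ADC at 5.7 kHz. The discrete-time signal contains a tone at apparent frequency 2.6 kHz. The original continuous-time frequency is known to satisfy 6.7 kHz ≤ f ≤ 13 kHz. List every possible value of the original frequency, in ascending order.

Frequencies that alias to 2.6 kHz are k·fs ± 2.6 kHz for integer k ≥ 0.
k=0: 2.6 kHz.
k=1: 3.1 kHz, 8.3 kHz.
k=2: 8.8 kHz, 14 kHz.
k=3: 14.5 kHz, 19.7 kHz.
Within [6.7 kHz, 13 kHz]: 8.3 kHz, 8.8 kHz.

8.3 kHz, 8.8 kHz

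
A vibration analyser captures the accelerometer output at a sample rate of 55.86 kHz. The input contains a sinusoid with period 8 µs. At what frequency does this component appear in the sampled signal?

T = 8 µs → f = 1/T = 125 kHz.
125 kHz mod fs = 13.28 kHz.
13.28 kHz ≤ fs/2 = 27.93 kHz, appears at 13.28 kHz.

13.28 kHz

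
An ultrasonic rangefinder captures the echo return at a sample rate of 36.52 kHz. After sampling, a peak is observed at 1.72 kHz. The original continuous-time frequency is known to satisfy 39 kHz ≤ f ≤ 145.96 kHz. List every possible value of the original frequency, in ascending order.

Frequencies that alias to 1.72 kHz are k·fs ± 1.72 kHz for integer k ≥ 0.
k=0: 1.72 kHz.
k=1: 34.8 kHz, 38.24 kHz.
k=2: 71.32 kHz, 74.76 kHz.
k=3: 107.84 kHz, 111.28 kHz.
k=4: 144.36 kHz, 147.8 kHz.
k=5: 180.88 kHz, 184.32 kHz.
Within [39 kHz, 145.96 kHz]: 71.32 kHz, 74.76 kHz, 107.84 kHz, 111.28 kHz, 144.36 kHz.

71.32 kHz, 74.76 kHz, 107.84 kHz, 111.28 kHz, 144.36 kHz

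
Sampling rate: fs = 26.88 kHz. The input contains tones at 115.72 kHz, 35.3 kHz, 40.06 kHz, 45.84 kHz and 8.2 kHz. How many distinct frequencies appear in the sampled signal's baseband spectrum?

fs/2 = 13.44 kHz.
115.72 kHz mod fs = 8.2 kHz.
8.2 kHz ≤ fs/2 = 13.44 kHz, appears at 8.2 kHz.
35.3 kHz mod fs = 8.42 kHz.
8.42 kHz ≤ fs/2 = 13.44 kHz, appears at 8.42 kHz.
40.06 kHz mod fs = 13.18 kHz.
13.18 kHz ≤ fs/2 = 13.44 kHz, appears at 13.18 kHz.
45.84 kHz mod fs = 18.96 kHz.
18.96 kHz > fs/2 = 13.44 kHz, folds to fs − 18.96 kHz = 7.92 kHz.
8.2 kHz ≤ fs/2 = 13.44 kHz, passes unchanged.
Distinct values: {7.92 kHz, 8.2 kHz, 8.42 kHz, 13.18 kHz} → 4.

4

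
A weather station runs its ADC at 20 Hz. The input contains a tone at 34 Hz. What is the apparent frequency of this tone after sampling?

34 Hz mod fs = 14 Hz.
14 Hz > fs/2 = 10 Hz, folds to fs − 14 Hz = 6 Hz.

6 Hz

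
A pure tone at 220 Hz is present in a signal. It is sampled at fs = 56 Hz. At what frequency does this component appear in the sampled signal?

220 Hz mod fs = 52 Hz.
52 Hz > fs/2 = 28 Hz, folds to fs − 52 Hz = 4 Hz.

4 Hz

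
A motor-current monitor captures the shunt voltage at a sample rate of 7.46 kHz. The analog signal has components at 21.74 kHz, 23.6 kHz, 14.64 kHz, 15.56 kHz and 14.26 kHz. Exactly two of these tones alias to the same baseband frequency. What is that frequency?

0.64 kHz

fs/2 = 3.73 kHz.
21.74 kHz mod fs = 6.82 kHz.
6.82 kHz > fs/2 = 3.73 kHz, folds to fs − 6.82 kHz = 0.64 kHz.
23.6 kHz mod fs = 1.22 kHz.
1.22 kHz ≤ fs/2 = 3.73 kHz, appears at 1.22 kHz.
14.64 kHz mod fs = 7.18 kHz.
7.18 kHz > fs/2 = 3.73 kHz, folds to fs − 7.18 kHz = 0.28 kHz.
15.56 kHz mod fs = 0.64 kHz.
0.64 kHz ≤ fs/2 = 3.73 kHz, appears at 0.64 kHz.
14.26 kHz mod fs = 6.8 kHz.
6.8 kHz > fs/2 = 3.73 kHz, folds to fs − 6.8 kHz = 0.66 kHz.
15.56 kHz and 21.74 kHz both map to 0.64 kHz.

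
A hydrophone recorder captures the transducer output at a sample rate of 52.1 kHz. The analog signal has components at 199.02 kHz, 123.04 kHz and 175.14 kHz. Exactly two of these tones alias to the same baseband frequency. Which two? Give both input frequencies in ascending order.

123.04 kHz, 175.14 kHz

fs/2 = 26.05 kHz.
199.02 kHz mod fs = 42.72 kHz.
42.72 kHz > fs/2 = 26.05 kHz, folds to fs − 42.72 kHz = 9.38 kHz.
123.04 kHz mod fs = 18.84 kHz.
18.84 kHz ≤ fs/2 = 26.05 kHz, appears at 18.84 kHz.
175.14 kHz mod fs = 18.84 kHz.
18.84 kHz ≤ fs/2 = 26.05 kHz, appears at 18.84 kHz.
123.04 kHz and 175.14 kHz both map to 18.84 kHz.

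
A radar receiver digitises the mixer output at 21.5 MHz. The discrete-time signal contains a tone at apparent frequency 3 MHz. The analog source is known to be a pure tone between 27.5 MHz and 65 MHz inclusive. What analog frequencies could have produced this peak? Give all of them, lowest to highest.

40 MHz, 46 MHz, 61.5 MHz

Frequencies that alias to 3 MHz are k·fs ± 3 MHz for integer k ≥ 0.
k=0: 3 MHz.
k=1: 18.5 MHz, 24.5 MHz.
k=2: 40 MHz, 46 MHz.
k=3: 61.5 MHz, 67.5 MHz.
k=4: 83 MHz, 89 MHz.
Within [27.5 MHz, 65 MHz]: 40 MHz, 46 MHz, 61.5 MHz.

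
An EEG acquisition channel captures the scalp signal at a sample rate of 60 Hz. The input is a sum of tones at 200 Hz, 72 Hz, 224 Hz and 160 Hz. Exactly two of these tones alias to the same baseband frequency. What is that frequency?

fs/2 = 30 Hz.
200 Hz mod fs = 20 Hz.
20 Hz ≤ fs/2 = 30 Hz, appears at 20 Hz.
72 Hz mod fs = 12 Hz.
12 Hz ≤ fs/2 = 30 Hz, appears at 12 Hz.
224 Hz mod fs = 44 Hz.
44 Hz > fs/2 = 30 Hz, folds to fs − 44 Hz = 16 Hz.
160 Hz mod fs = 40 Hz.
40 Hz > fs/2 = 30 Hz, folds to fs − 40 Hz = 20 Hz.
160 Hz and 200 Hz both map to 20 Hz.

20 Hz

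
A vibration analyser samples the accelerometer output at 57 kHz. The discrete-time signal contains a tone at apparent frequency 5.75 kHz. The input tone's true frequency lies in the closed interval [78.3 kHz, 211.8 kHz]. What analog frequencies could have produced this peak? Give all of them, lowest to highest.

108.25 kHz, 119.75 kHz, 165.25 kHz, 176.75 kHz

Frequencies that alias to 5.75 kHz are k·fs ± 5.75 kHz for integer k ≥ 0.
k=0: 5.75 kHz.
k=1: 51.25 kHz, 62.75 kHz.
k=2: 108.25 kHz, 119.75 kHz.
k=3: 165.25 kHz, 176.75 kHz.
k=4: 222.25 kHz, 233.75 kHz.
Within [78.3 kHz, 211.8 kHz]: 108.25 kHz, 119.75 kHz, 165.25 kHz, 176.75 kHz.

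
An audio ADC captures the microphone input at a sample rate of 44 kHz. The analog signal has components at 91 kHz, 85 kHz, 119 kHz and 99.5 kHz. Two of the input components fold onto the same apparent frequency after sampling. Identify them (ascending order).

fs/2 = 22 kHz.
91 kHz mod fs = 3 kHz.
3 kHz ≤ fs/2 = 22 kHz, appears at 3 kHz.
85 kHz mod fs = 41 kHz.
41 kHz > fs/2 = 22 kHz, folds to fs − 41 kHz = 3 kHz.
119 kHz mod fs = 31 kHz.
31 kHz > fs/2 = 22 kHz, folds to fs − 31 kHz = 13 kHz.
99.5 kHz mod fs = 11.5 kHz.
11.5 kHz ≤ fs/2 = 22 kHz, appears at 11.5 kHz.
85 kHz and 91 kHz both map to 3 kHz.

85 kHz, 91 kHz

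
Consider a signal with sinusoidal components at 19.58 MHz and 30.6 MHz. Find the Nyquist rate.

61.2 MHz

Highest-frequency component: 30.6 MHz.
Nyquist rate = 2 × 30.6 MHz = 61.2 MHz.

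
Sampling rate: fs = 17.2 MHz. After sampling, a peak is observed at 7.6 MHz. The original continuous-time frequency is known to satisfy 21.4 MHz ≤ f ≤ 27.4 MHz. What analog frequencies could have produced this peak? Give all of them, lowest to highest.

24.8 MHz, 26.8 MHz

Frequencies that alias to 7.6 MHz are k·fs ± 7.6 MHz for integer k ≥ 0.
k=0: 7.6 MHz.
k=1: 9.6 MHz, 24.8 MHz.
k=2: 26.8 MHz, 42 MHz.
k=3: 44 MHz, 59.2 MHz.
Within [21.4 MHz, 27.4 MHz]: 24.8 MHz, 26.8 MHz.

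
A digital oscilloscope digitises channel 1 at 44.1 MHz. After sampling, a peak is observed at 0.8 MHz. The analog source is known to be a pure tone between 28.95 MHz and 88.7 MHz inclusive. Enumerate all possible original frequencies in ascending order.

43.3 MHz, 44.9 MHz, 87.4 MHz

Frequencies that alias to 0.8 MHz are k·fs ± 0.8 MHz for integer k ≥ 0.
k=0: 0.8 MHz.
k=1: 43.3 MHz, 44.9 MHz.
k=2: 87.4 MHz, 89 MHz.
k=3: 131.5 MHz, 133.1 MHz.
Within [28.95 MHz, 88.7 MHz]: 43.3 MHz, 44.9 MHz, 87.4 MHz.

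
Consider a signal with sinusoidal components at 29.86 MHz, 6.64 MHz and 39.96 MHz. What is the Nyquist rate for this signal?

79.92 MHz

Highest-frequency component: 39.96 MHz.
Nyquist rate = 2 × 39.96 MHz = 79.92 MHz.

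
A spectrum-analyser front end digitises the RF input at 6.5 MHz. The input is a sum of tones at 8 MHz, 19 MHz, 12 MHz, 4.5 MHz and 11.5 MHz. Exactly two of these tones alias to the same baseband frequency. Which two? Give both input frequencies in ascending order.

fs/2 = 3.25 MHz.
8 MHz mod fs = 1.5 MHz.
1.5 MHz ≤ fs/2 = 3.25 MHz, appears at 1.5 MHz.
19 MHz mod fs = 6 MHz.
6 MHz > fs/2 = 3.25 MHz, folds to fs − 6 MHz = 0.5 MHz.
12 MHz mod fs = 5.5 MHz.
5.5 MHz > fs/2 = 3.25 MHz, folds to fs − 5.5 MHz = 1 MHz.
4.5 MHz > fs/2 = 3.25 MHz, folds to fs − 4.5 MHz = 2 MHz.
11.5 MHz mod fs = 5 MHz.
5 MHz > fs/2 = 3.25 MHz, folds to fs − 5 MHz = 1.5 MHz.
8 MHz and 11.5 MHz both map to 1.5 MHz.

8 MHz, 11.5 MHz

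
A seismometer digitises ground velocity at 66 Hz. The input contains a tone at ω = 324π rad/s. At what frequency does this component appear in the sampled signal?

30 Hz

ω = 324π rad/s → f = ω/(2π) = 162 Hz.
162 Hz mod fs = 30 Hz.
30 Hz ≤ fs/2 = 33 Hz, appears at 30 Hz.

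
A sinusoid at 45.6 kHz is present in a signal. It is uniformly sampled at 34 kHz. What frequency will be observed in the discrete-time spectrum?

45.6 kHz mod fs = 11.6 kHz.
11.6 kHz ≤ fs/2 = 17 kHz, appears at 11.6 kHz.

11.6 kHz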